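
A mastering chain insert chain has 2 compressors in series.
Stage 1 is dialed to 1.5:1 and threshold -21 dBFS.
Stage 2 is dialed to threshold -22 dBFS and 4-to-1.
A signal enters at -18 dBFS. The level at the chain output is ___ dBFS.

Stage 1: overshoot 3 dB → 3/1.5 = 2 dB → -19 dBFS.
Stage 2: overshoot 3 dB → 3/4 = 0.75 dB → -21.25 dBFS.

-21.25 dBFS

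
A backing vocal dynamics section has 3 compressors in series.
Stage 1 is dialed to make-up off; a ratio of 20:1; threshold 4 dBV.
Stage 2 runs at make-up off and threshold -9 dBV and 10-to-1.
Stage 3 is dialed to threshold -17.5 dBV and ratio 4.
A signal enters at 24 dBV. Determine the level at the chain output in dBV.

Stage 1: 20 dB above 4 dBV, reduced 20:1 to 1 dB above → 5 dBV.
Stage 2: 14 dB above -9 dBV, reduced 10:1 to 1.4 dB above → -7.6 dBV.
Stage 3: -7.6 dBV is 9.9 dB over -17.5 dBV; at 4:1 that becomes 2.475 dB over, giving -15.025 dBV.

-15.025 dBV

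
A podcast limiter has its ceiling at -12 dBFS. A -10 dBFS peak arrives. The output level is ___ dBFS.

-12 dBFS

The limiter clamps the peak to its -12 dBFS ceiling.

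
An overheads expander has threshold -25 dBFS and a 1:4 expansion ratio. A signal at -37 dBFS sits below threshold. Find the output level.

Below threshold, a 1:4 expander applies gain = (4−1)×(T − x) of attenuation.
(4−1) × 12 = 36 dB, so output = -37 − 36 = -73 dBFS.

-73 dBFS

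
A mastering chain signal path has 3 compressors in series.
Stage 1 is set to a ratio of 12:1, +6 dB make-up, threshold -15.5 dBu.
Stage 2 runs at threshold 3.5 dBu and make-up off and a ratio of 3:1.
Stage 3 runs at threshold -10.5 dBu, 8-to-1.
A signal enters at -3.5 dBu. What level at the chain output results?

-10.25 dBu

Stage 1: -3.5 dBu is 12 dB over -15.5 dBu; at 12:1 that becomes 1 dB over, giving -14.5 dBu; +6 dB make-up → -8.5 dBu.
Stage 2: -8.5 dBu is at or below the 3.5 dBu threshold — no compression; output -8.5 dBu.
Stage 3: 2 dB above -10.5 dBu, reduced 8:1 to 0.25 dB above → -10.25 dBu.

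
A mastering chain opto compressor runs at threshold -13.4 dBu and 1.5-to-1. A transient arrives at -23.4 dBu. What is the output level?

-23.4 dBu

-23.4 dBu is 10 dB below the -13.4 dBu threshold, so no gain reduction is applied.
Output = input = -23.4 dBu.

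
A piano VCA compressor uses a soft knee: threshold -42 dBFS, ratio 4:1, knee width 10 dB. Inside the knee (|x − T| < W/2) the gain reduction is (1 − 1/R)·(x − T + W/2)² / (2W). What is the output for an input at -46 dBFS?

-46.0375 dBFS

x − T + W/2 = -46 − (-42) + 5 = 1.
GR = (1 − 1/4) × 1² / 20 = 0.75 × 1 / 20 = 0.0375 dB.
Output = -46 − 0.0375 = -46.0375 dBFS.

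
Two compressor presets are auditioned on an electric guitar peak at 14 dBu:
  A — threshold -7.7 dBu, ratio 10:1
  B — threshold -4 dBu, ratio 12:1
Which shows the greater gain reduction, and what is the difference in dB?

A, by 3.03 dB

A: 21.7 dB over, compressed to 2.17 dB over, so 19.53 dB of GR.
B: 18 dB over, compressed to 1.5 dB over, so 16.5 dB of GR.
Difference: 3.03 dB in favour of A.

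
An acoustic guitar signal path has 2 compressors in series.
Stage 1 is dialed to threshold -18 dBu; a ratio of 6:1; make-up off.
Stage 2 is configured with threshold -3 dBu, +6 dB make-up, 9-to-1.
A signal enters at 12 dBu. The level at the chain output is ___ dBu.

Stage 1: overshoot 30 dB → 30/6 = 5 dB → -13 dBu.
Stage 2: below threshold (-13 ≤ -3); passes unchanged; make-up brings it to -7 dBu.

-7 dBu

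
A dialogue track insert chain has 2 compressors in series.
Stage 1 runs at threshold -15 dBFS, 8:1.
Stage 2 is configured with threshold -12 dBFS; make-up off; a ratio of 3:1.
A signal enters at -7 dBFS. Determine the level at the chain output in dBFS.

-14 dBFS

Stage 1: -7 dBFS is 8 dB over -15 dBFS; at 8:1 that becomes 1 dB over, giving -14 dBFS.
Stage 2: below threshold (-14 ≤ -12); passes unchanged; output -14 dBFS.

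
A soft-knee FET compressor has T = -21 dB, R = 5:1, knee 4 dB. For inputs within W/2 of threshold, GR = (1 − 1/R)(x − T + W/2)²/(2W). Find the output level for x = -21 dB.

x − T + W/2 = -21 − (-21) + 2 = 2.
GR = (1 − 1/5) × 2² / 8 = 0.8 × 4 / 8 = 0.4 dB.
Output = -21 − 0.4 = -21.4 dB.

-21.4 dB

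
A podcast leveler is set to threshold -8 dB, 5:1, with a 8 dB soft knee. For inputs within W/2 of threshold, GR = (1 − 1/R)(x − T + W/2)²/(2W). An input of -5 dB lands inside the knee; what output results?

-7.45 dB

x − T + W/2 = -5 − (-8) + 4 = 7.
GR = (1 − 1/5) × 7² / 16 = 0.8 × 49 / 16 = 2.45 dB.
Output = -5 − 2.45 = -7.45 dB.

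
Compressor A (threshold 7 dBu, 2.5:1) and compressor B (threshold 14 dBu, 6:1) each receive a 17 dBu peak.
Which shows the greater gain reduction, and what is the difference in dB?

A, by 3.5 dB

A: GR = 10 − 10/2.5 = 6 dB.
B: GR = 3 − 3/6 = 2.5 dB.
A applies 3.5 dB more gain reduction.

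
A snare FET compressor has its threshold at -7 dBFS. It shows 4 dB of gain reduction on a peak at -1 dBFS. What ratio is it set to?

3:1

Input overshoot = -1 − (-7) = 6 dB.
Output overshoot = 6 − 4 = 2 dB.
Ratio = input overshoot / output overshoot = 6 / 2 = 3.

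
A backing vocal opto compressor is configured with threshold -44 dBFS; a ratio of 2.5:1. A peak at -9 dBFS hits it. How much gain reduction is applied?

21 dB

The signal is 35 dB above threshold.
A 2.5:1 ratio leaves 14 dB of that excess.
GR = overshoot in − overshoot out = 35 − 14 = 21 dB.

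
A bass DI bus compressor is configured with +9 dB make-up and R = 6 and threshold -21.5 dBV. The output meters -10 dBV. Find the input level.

-6.5 dBV

Before make-up, the level was -10 − 9 = -19 dBV.
That's 2.5 dB above the -21.5 dBV threshold.
Input overshoot = R × output overshoot = 15 dB → input = -21.5 + 15 = -6.5 dBV.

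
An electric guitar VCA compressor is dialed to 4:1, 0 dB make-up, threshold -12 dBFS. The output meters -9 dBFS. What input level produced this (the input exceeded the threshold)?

0 dBFS

That's 3 dB above the -12 dBFS threshold.
Before 4:1 compression the overshoot was 3 × 4 = 12 dB, so input = -12 + 12 = 0 dBFS.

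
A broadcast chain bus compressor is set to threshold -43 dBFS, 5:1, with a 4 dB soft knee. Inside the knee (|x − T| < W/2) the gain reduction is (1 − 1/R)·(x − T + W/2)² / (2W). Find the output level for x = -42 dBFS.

-42.9 dBFS

x − T + W/2 = -42 − (-43) + 2 = 3.
GR = (1 − 1/5) × 3² / 8 = 0.8 × 9 / 8 = 0.9 dB.
Output = -42 − 0.9 = -42.9 dBFS.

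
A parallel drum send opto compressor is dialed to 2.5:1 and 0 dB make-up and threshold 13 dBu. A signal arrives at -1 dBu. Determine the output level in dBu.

-1 dBu

-1 dBu is 14 dB below the 13 dBu threshold, so no gain reduction is applied.
Output = input = -1 dBu.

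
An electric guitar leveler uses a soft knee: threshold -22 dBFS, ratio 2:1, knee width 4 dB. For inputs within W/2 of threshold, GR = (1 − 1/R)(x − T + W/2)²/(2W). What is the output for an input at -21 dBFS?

-21.5625 dBFS

x − T + W/2 = -21 − (-22) + 2 = 3.
GR = (1 − 1/2) × 3² / 8 = 0.5 × 9 / 8 = 0.5625 dB.
Output = -21 − 0.5625 = -21.5625 dBFS.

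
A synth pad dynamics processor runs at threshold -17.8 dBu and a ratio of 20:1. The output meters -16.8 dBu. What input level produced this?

2.2 dBu

That's 1 dB above the -17.8 dBu threshold.
Undo the ratio: input overshoot = 1 × 20 = 20 dB, giving input = 2.2 dBu.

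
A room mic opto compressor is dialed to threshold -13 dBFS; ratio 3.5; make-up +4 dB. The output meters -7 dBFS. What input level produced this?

-6 dBFS

Before make-up, the level was -7 − 4 = -11 dBFS.
Post-compression overshoot = -11 − (-13) = 2 dB.
Before 3.5:1 compression the overshoot was 2 × 3.5 = 7 dB, so input = -13 + 7 = -6 dBFS.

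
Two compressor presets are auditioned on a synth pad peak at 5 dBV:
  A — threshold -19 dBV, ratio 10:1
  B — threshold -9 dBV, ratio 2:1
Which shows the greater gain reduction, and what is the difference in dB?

A: GR = 24 − 24/10 = 21.6 dB.
B: GR = 14 − 14/2 = 7 dB.
A applies 14.6 dB more gain reduction.

A, by 14.6 dB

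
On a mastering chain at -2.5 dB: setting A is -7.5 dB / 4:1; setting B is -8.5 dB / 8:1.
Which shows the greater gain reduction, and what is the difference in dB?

A: overshoot 5 dB → output overshoot 1.25 dB → GR 3.75 dB.
B: overshoot 6 dB → output overshoot 0.75 dB → GR 5.25 dB.
Difference: 1.5 dB in favour of B.

B, by 1.5 dB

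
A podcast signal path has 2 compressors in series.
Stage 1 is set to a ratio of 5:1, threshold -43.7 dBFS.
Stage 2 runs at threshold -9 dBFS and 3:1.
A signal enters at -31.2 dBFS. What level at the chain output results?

-41.2 dBFS

Stage 1: 12.5 dB above -43.7 dBFS, reduced 5:1 to 2.5 dB above → -41.2 dBFS.
Stage 2: -41.2 dBFS ≤ -9 dBFS, so stage 2 doesn't engage; output -41.2 dBFS.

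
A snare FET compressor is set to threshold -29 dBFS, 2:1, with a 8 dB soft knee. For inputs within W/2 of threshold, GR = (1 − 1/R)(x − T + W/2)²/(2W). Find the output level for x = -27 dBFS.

-28.125 dBFS

x − T + W/2 = -27 − (-29) + 4 = 6.
GR = (1 − 1/2) × 6² / 16 = 0.5 × 36 / 16 = 1.125 dB.
Output = -27 − 1.125 = -28.125 dBFS.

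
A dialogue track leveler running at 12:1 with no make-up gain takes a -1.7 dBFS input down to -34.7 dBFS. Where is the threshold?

Let T be the threshold. Output overshoot = (input overshoot)/R, so -34.7 − T = (-1.7 − T)/12.
12·(-34.7 − T) = -1.7 − T → 11·T = -416.4 − (-1.7) = -414.7.
T = -414.7/11 = -37.7 dBFS.

-37.7 dBFS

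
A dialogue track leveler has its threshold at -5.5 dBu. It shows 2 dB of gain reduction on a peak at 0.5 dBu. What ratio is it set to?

1.5:1

Input overshoot = 0.5 − (-5.5) = 6 dB.
Output overshoot = 6 − 2 = 4 dB.
Ratio = input overshoot / output overshoot = 6 / 4 = 1.5.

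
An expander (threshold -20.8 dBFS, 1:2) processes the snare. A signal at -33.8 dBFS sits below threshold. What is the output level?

-46.8 dBFS

The input is 13 dB below the -20.8 dBFS threshold.
A 1:2 expander multiplies undershoot by 2: 13 × 2 = 26 dB below threshold.
Output = -20.8 − 26 = -46.8 dBFS.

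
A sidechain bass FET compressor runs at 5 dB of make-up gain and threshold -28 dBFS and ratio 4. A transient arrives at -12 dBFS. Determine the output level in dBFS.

The input is 16 dB above the -28 dBFS threshold.
The 16 dB excess becomes 4 dB after 4:1 reduction.
So the level is -28 + 4 = -24 dBFS; make-up adds 5 dB, giving -19 dBFS.

-19 dBFS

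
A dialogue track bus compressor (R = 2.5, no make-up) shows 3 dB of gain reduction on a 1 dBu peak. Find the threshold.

Input is 5 dB above T (since output overshoot × R = input overshoot: (-2 − T)·2.5 = 1 − T gives T = -4 dBu).
Check: -4 + (1 − (-4))/2.5 = -4 + 2 = -2 dBu. ✓

-4 dBu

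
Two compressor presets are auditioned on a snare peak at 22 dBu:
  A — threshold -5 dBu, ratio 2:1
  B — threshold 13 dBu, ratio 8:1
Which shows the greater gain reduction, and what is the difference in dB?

A, by 5.625 dB

A: overshoot 27 dB → output overshoot 13.5 dB → GR 13.5 dB.
B: overshoot 9 dB → output overshoot 1.125 dB → GR 7.875 dB.
A applies 5.625 dB more gain reduction.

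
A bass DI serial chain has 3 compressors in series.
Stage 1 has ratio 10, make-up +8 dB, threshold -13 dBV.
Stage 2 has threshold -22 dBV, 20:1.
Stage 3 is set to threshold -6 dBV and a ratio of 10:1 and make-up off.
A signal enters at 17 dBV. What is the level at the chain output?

Stage 1: 17 dBV is 30 dB over -13 dBV; at 10:1 that becomes 3 dB over, giving -10 dBV; +8 dB make-up → -2 dBV.
Stage 2: -2 dBV is 20 dB over -22 dBV; at 20:1 that becomes 1 dB over, giving -21 dBV.
Stage 3: -21 dBV is at or below the -6 dBV threshold — no compression; output -21 dBV.

-21 dBV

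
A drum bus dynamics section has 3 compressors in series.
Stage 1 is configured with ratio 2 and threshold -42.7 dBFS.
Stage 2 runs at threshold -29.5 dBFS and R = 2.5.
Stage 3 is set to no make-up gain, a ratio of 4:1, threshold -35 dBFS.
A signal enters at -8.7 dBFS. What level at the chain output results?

Stage 1: -8.7 dBFS is 34 dB over -42.7 dBFS; at 2:1 that becomes 17 dB over, giving -25.7 dBFS.
Stage 2: overshoot 3.8 dB → 3.8/2.5 = 1.52 dB → -27.98 dBFS.
Stage 3: overshoot 7.02 dB → 7.02/4 = 1.755 dB → -33.245 dBFS.

-33.245 dBFS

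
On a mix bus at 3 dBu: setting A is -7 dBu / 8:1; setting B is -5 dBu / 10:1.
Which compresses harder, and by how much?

A: GR = 10 − 10/8 = 8.75 dB.
B: GR = 8 − 8/10 = 7.2 dB.
A reduces 1.55 dB more.

A, by 1.55 dB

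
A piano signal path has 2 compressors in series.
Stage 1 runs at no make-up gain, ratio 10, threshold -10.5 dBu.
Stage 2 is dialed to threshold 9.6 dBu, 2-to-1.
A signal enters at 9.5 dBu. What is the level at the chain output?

Stage 1: 9.5 dBu is 20 dB over -10.5 dBu; at 10:1 that becomes 2 dB over, giving -8.5 dBu.
Stage 2: below threshold (-8.5 ≤ 9.6); passes unchanged; output -8.5 dBu.

-8.5 dBu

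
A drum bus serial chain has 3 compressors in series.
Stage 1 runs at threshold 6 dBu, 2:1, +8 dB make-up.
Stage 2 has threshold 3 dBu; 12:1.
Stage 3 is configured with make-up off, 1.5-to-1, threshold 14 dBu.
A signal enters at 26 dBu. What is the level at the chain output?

Stage 1: 20 dB above 6 dBu, reduced 2:1 to 10 dB above → 16 dBu; +8 dB make-up → 24 dBu.
Stage 2: 24 dBu is 21 dB over 3 dBu; at 12:1 that becomes 1.75 dB over, giving 4.75 dBu.
Stage 3: 4.75 dBu ≤ 14 dBu, so stage 3 doesn't engage; output 4.75 dBu.

4.75 dBu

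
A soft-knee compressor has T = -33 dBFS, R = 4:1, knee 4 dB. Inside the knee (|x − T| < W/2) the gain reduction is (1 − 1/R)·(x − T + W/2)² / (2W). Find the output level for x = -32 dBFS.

-32.84375 dBFS

x − T + W/2 = -32 − (-33) + 2 = 3.
GR = (1 − 1/4) × 3² / 8 = 0.75 × 9 / 8 = 0.84375 dB.
Output = -32 − 0.84375 = -32.84375 dBFS.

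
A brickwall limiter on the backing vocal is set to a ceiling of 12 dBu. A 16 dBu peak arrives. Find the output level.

12 dBu

A brickwall limiter is an ∞:1 compressor: any input above the ceiling is clamped to 12 dBu.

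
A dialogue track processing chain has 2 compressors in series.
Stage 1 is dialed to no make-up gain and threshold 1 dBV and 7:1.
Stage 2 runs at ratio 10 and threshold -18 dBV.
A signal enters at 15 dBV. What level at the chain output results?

Stage 1: overshoot 14 dB → 14/7 = 2 dB → 3 dBV.
Stage 2: overshoot 21 dB → 21/10 = 2.1 dB → -15.9 dBV.

-15.9 dBV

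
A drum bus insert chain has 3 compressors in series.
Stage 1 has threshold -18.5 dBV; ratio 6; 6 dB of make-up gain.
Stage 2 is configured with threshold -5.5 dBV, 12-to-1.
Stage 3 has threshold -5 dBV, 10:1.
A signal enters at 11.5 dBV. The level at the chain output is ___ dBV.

Stage 1: 11.5 dBV is 30 dB over -18.5 dBV; at 6:1 that becomes 5 dB over, giving -13.5 dBV; +6 dB make-up → -7.5 dBV.
Stage 2: below threshold (-7.5 ≤ -5.5); passes unchanged; output -7.5 dBV.
Stage 3: below threshold (-7.5 ≤ -5); passes unchanged; output -7.5 dBV.

-7.5 dBV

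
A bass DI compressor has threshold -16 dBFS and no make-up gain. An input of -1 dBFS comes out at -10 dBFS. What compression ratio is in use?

Input overshoot = -1 − (-16) = 15 dB; output overshoot = -10 − (-16) = 6 dB.
Ratio = 15 / 6 = 2.5.

2.5:1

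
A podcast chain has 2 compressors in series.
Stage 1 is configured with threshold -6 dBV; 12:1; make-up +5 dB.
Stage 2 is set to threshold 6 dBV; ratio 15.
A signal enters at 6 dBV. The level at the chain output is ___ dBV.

0 dBV

Stage 1: overshoot 12 dB → 12/12 = 1 dB → -5 dBV; +5 dB make-up → 0 dBV.
Stage 2: 0 dBV is at or below the 6 dBV threshold — no compression; output 0 dBV.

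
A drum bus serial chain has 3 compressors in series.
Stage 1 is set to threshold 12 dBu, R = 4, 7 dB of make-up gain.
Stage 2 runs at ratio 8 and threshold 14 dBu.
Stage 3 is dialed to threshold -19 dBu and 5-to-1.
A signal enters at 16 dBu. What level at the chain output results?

Stage 1: 4 dB above 12 dBu, reduced 4:1 to 1 dB above → 13 dBu; +7 dB make-up → 20 dBu.
Stage 2: overshoot 6 dB → 6/8 = 0.75 dB → 14.75 dBu.
Stage 3: 14.75 dBu is 33.75 dB over -19 dBu; at 5:1 that becomes 6.75 dB over, giving -12.25 dBu.

-12.25 dBu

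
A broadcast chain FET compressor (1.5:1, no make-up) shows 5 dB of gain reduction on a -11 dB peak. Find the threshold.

-26 dB

Gain reduction = -11 − (-16) = 5 dB; output overshoot = GR / (R − 1) = 5 / 0.5 = 10 dB.
Threshold = output − output overshoot = -16 − 10 = -26 dB.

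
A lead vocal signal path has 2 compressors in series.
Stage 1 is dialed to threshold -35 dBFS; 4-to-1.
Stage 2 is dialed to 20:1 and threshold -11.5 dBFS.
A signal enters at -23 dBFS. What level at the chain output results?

-32 dBFS

Stage 1: 12 dB above -35 dBFS, reduced 4:1 to 3 dB above → -32 dBFS.
Stage 2: -32 dBFS ≤ -11.5 dBFS, so stage 2 doesn't engage; output -32 dBFS.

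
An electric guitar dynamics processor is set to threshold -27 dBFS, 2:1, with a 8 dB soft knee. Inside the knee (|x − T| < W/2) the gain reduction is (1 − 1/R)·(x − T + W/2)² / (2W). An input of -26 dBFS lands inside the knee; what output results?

x − T + W/2 = -26 − (-27) + 4 = 5.
GR = (1 − 1/2) × 5² / 16 = 0.5 × 25 / 16 = 0.78125 dB.
Output = -26 − 0.78125 = -26.78125 dBFS.

-26.78125 dBFS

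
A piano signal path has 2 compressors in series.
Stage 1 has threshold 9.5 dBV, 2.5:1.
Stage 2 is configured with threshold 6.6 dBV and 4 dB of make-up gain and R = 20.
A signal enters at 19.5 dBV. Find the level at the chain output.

Stage 1: 19.5 dBV is 10 dB over 9.5 dBV; at 2.5:1 that becomes 4 dB over, giving 13.5 dBV.
Stage 2: 13.5 dBV is 6.9 dB over 6.6 dBV; at 20:1 that becomes 0.345 dB over, giving 6.945 dBV; +4 dB make-up → 10.945 dBV.

10.945 dBV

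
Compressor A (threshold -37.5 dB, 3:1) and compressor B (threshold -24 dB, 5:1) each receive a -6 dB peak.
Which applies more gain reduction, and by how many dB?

A: GR = 31.5 − 31.5/3 = 21 dB.
B: GR = 18 − 18/5 = 14.4 dB.
A reduces 6.6 dB more.

A, by 6.6 dB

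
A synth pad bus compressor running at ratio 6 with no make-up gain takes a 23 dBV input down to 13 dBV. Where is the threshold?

Let T be the threshold. Output overshoot = (input overshoot)/R, so 13 − T = (23 − T)/6.
6·(13 − T) = 23 − T → 5·T = 78 − 23 = 55.
T = 55/5 = 11 dBV.

11 dBV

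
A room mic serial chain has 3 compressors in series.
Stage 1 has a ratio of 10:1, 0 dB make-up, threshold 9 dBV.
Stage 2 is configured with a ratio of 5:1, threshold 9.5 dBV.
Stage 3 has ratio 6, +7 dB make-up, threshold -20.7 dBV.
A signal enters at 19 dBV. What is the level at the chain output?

-8.65 dBV

Stage 1: overshoot 10 dB → 10/10 = 1 dB → 10 dBV.
Stage 2: overshoot 0.5 dB → 0.5/5 = 0.1 dB → 9.6 dBV.
Stage 3: 9.6 dBV is 30.3 dB over -20.7 dBV; at 6:1 that becomes 5.05 dB over, giving -15.65 dBV; +7 dB make-up → -8.65 dBV.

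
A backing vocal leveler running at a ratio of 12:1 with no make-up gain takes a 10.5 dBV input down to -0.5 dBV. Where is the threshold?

-1.5 dBV

Input is 12 dB above T (since output overshoot × R = input overshoot: (-0.5 − T)·12 = 10.5 − T gives T = -1.5 dBV).
Check: -1.5 + (10.5 − (-1.5))/12 = -1.5 + 1 = -0.5 dBV. ✓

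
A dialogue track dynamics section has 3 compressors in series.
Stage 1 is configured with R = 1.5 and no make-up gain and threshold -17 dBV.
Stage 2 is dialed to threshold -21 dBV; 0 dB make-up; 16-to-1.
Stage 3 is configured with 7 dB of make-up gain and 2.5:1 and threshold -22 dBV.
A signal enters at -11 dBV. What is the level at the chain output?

-14.4 dBV

Stage 1: -11 dBV is 6 dB over -17 dBV; at 1.5:1 that becomes 4 dB over, giving -13 dBV.
Stage 2: overshoot 8 dB → 8/16 = 0.5 dB → -20.5 dBV.
Stage 3: overshoot 1.5 dB → 1.5/2.5 = 0.6 dB → -21.4 dBV; +7 dB make-up → -14.4 dBV.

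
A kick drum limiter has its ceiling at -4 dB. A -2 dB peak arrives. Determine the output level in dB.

The limiter clamps the peak to its -4 dB ceiling.

-4 dB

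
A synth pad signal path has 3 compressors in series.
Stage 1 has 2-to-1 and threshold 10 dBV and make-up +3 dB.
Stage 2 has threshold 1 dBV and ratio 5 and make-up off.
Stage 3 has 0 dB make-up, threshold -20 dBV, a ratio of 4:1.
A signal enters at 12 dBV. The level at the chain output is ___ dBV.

Stage 1: 2 dB above 10 dBV, reduced 2:1 to 1 dB above → 11 dBV; +3 dB make-up → 14 dBV.
Stage 2: overshoot 13 dB → 13/5 = 2.6 dB → 3.6 dBV.
Stage 3: 3.6 dBV is 23.6 dB over -20 dBV; at 4:1 that becomes 5.9 dB over, giving -14.1 dBV.

-14.1 dBV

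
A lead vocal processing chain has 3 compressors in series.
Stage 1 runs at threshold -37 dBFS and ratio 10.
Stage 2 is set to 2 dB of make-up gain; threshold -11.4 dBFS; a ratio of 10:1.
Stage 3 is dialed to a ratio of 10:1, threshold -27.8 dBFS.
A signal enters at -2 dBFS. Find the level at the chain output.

-31.5 dBFS

Stage 1: overshoot 35 dB → 35/10 = 3.5 dB → -33.5 dBFS.
Stage 2: below threshold (-33.5 ≤ -11.4); passes unchanged; make-up brings it to -31.5 dBFS.
Stage 3: below threshold (-31.5 ≤ -27.8); passes unchanged; output -31.5 dBFS.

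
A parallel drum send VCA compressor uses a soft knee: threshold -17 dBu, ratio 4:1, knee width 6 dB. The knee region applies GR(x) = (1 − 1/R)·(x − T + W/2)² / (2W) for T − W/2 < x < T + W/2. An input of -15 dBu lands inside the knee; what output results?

-16.5625 dBu

x − T + W/2 = -15 − (-17) + 3 = 5.
GR = (1 − 1/4) × 5² / 12 = 0.75 × 25 / 12 = 1.5625 dB.
Output = -15 − 1.5625 = -16.5625 dBu.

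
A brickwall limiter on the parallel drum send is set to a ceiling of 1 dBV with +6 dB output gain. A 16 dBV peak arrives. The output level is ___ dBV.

7 dBV

The limiter clamps the peak to its 1 dBV ceiling.
Output gain then adds 6 dB: 1 + 6 = 7 dBV.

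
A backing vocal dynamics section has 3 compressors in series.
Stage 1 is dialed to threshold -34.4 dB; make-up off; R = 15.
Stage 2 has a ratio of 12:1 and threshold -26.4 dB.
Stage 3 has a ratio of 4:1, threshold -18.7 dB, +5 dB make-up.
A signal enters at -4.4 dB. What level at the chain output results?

-27.4 dB

Stage 1: overshoot 30 dB → 30/15 = 2 dB → -32.4 dB.
Stage 2: -32.4 dB is at or below the -26.4 dB threshold — no compression; output -32.4 dB.
Stage 3: -32.4 dB ≤ -18.7 dB, so stage 3 doesn't engage; make-up brings it to -27.4 dB.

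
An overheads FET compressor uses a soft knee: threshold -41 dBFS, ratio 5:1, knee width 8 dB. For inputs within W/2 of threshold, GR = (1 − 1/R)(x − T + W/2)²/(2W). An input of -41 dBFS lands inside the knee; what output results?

x − T + W/2 = -41 − (-41) + 4 = 4.
GR = (1 − 1/5) × 4² / 16 = 0.8 × 16 / 16 = 0.8 dB.
Output = -41 − 0.8 = -41.8 dBFS.

-41.8 dBFS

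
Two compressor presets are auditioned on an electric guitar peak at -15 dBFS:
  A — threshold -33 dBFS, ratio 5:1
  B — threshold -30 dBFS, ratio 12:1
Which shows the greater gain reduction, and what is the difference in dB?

A: GR = 18 − 18/5 = 14.4 dB.
B: GR = 15 − 15/12 = 13.75 dB.
Difference: 0.65 dB in favour of A.

A, by 0.65 dB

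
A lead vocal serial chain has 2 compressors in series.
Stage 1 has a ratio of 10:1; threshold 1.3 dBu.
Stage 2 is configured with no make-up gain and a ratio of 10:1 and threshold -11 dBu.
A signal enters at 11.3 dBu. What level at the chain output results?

Stage 1: 10 dB above 1.3 dBu, reduced 10:1 to 1 dB above → 2.3 dBu.
Stage 2: overshoot 13.3 dB → 13.3/10 = 1.33 dB → -9.67 dBu.

-9.67 dBu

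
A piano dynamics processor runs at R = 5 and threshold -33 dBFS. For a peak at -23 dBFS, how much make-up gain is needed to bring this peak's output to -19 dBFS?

The peak compresses to -33 + 10/5 = -31 dBFS.
To reach -19 dBFS requires -19 − (-31) = 12 dB of make-up.

12 dB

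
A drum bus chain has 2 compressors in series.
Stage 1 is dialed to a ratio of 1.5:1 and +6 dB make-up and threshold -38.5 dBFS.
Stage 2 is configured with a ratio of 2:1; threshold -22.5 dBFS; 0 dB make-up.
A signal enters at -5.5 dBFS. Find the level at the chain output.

-16.5 dBFS

Stage 1: -5.5 dBFS is 33 dB over -38.5 dBFS; at 1.5:1 that becomes 22 dB over, giving -16.5 dBFS; +6 dB make-up → -10.5 dBFS.
Stage 2: overshoot 12 dB → 12/2 = 6 dB → -16.5 dBFS.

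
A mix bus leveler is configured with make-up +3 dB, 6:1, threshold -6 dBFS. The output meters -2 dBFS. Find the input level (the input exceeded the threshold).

Before make-up, the level was -2 − 3 = -5 dBFS.
Post-compression overshoot = -5 − (-6) = 1 dB.
Before 6:1 compression the overshoot was 1 × 6 = 6 dB, so input = -6 + 6 = 0 dBFS.

0 dBFS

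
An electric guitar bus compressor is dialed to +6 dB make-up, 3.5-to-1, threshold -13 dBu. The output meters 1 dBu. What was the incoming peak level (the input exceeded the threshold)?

Before make-up, the level was 1 − 6 = -5 dBu.
The compressed level sits -5 − (-13) = 8 dB over threshold.
Before 3.5:1 compression the overshoot was 8 × 3.5 = 28 dB, so input = -13 + 28 = 15 dBu.

15 dBu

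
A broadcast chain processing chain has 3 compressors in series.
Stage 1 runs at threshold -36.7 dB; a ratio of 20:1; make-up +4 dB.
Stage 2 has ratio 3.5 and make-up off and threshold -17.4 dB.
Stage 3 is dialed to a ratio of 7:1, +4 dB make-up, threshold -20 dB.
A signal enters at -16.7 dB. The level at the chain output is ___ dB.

-27.7 dB

Stage 1: -16.7 dB is 20 dB over -36.7 dB; at 20:1 that becomes 1 dB over, giving -35.7 dB; +4 dB make-up → -31.7 dB.
Stage 2: -31.7 dB is at or below the -17.4 dB threshold — no compression; output -31.7 dB.
Stage 3: -31.7 dB ≤ -20 dB, so stage 3 doesn't engage; make-up brings it to -27.7 dB.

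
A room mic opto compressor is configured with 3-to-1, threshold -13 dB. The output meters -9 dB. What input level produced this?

The compressed level sits -9 − (-13) = 4 dB over threshold.
Before 3:1 compression the overshoot was 4 × 3 = 12 dB, so input = -13 + 12 = -1 dB.

-1 dB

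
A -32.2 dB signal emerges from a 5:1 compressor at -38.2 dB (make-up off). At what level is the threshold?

-39.7 dB

Let T be the threshold. Output overshoot = (input overshoot)/R, so -38.2 − T = (-32.2 − T)/5.
5·(-38.2 − T) = -32.2 − T → 4·T = -191 − (-32.2) = -158.8.
T = -158.8/4 = -39.7 dB.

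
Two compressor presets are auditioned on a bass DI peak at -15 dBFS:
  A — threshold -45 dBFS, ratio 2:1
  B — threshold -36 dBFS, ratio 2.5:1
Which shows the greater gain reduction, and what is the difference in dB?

A: GR = 30 − 30/2 = 15 dB.
B: GR = 21 − 21/2.5 = 12.6 dB.
Difference: 2.4 dB in favour of A.

A, by 2.4 dB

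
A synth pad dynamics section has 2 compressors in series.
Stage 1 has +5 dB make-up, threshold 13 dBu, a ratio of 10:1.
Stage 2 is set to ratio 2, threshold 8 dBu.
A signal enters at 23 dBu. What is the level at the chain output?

Stage 1: overshoot 10 dB → 10/10 = 1 dB → 14 dBu; +5 dB make-up → 19 dBu.
Stage 2: overshoot 11 dB → 11/2 = 5.5 dB → 13.5 dBu.

13.5 dBu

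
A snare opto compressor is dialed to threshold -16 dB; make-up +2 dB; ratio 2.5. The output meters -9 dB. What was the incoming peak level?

Stripping the +2 dB make-up gives -11 dB at the gain stage.
The compressed level sits -11 − (-16) = 5 dB over threshold.
Input overshoot = R × output overshoot = 12.5 dB → input = -16 + 12.5 = -3.5 dB.

-3.5 dB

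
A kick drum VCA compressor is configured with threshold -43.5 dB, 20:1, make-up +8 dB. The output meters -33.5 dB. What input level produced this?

Remove make-up: -33.5 − 8 = -41.5 dB.
The compressed level sits -41.5 − (-43.5) = 2 dB over threshold.
Undo the ratio: input overshoot = 2 × 20 = 40 dB, giving input = -3.5 dB.

-3.5 dB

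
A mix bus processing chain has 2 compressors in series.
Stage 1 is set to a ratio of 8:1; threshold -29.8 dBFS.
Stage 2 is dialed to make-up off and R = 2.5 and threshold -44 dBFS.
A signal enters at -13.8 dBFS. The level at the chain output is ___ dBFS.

Stage 1: -13.8 dBFS is 16 dB over -29.8 dBFS; at 8:1 that becomes 2 dB over, giving -27.8 dBFS.
Stage 2: -27.8 dBFS is 16.2 dB over -44 dBFS; at 2.5:1 that becomes 6.48 dB over, giving -37.52 dBFS.

-37.52 dBFS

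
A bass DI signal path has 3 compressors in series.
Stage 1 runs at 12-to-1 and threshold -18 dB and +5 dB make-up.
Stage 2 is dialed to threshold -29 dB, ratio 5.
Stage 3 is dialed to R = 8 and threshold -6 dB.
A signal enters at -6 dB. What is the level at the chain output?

-25.6 dB

Stage 1: overshoot 12 dB → 12/12 = 1 dB → -17 dB; +5 dB make-up → -12 dB.
Stage 2: 17 dB above -29 dB, reduced 5:1 to 3.4 dB above → -25.6 dB.
Stage 3: -25.6 dB ≤ -6 dB, so stage 3 doesn't engage; output -25.6 dB.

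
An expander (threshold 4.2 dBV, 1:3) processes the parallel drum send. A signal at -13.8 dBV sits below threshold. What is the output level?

-49.8 dBV

Below threshold, a 1:3 expander applies gain = (3−1)×(T − x) of attenuation.
(3−1) × 18 = 36 dB, so output = -13.8 − 36 = -49.8 dBV.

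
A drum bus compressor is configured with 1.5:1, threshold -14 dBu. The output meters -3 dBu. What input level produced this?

Post-compression overshoot = -3 − (-14) = 11 dB.
Input overshoot = R × output overshoot = 16.5 dB → input = -14 + 16.5 = 2.5 dBu.

2.5 dBu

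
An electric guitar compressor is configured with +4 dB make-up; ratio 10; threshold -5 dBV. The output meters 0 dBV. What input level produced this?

5 dBV

Stripping the +4 dB make-up gives -4 dBV at the gain stage.
Post-compression overshoot = -4 − (-5) = 1 dB.
Before 10:1 compression the overshoot was 1 × 10 = 10 dB, so input = -5 + 10 = 5 dBV.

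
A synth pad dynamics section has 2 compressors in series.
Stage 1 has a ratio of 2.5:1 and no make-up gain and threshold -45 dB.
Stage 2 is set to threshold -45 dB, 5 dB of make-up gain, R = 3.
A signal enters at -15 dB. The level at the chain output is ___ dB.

-36 dB

Stage 1: overshoot 30 dB → 30/2.5 = 12 dB → -33 dB.
Stage 2: -33 dB is 12 dB over -45 dB; at 3:1 that becomes 4 dB over, giving -41 dB; +5 dB make-up → -36 dB.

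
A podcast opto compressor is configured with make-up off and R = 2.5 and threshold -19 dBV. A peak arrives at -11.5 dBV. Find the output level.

-16 dBV

-11.5 dBV sits 7.5 dB over threshold.
2.5:1 compression reduces that to 7.5/2.5 = 3 dB over.
Output = -19 + 3 = -16 dBV.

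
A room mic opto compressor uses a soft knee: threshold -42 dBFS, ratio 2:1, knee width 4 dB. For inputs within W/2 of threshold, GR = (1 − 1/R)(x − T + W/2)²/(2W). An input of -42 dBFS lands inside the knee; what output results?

x − T + W/2 = -42 − (-42) + 2 = 2.
GR = (1 − 1/2) × 2² / 8 = 0.5 × 4 / 8 = 0.25 dB.
Output = -42 − 0.25 = -42.25 dBFS.

-42.25 dBFS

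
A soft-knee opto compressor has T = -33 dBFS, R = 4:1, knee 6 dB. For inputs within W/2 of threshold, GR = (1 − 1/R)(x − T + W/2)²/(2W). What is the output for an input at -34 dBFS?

-34.25 dBFS

x − T + W/2 = -34 − (-33) + 3 = 2.
GR = (1 − 1/4) × 2² / 12 = 0.75 × 4 / 12 = 0.25 dB.
Output = -34 − 0.25 = -34.25 dBFS.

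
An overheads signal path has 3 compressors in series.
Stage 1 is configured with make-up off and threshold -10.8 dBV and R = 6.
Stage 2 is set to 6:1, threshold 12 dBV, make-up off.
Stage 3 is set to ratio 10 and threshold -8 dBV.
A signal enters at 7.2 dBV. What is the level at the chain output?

Stage 1: 18 dB above -10.8 dBV, reduced 6:1 to 3 dB above → -7.8 dBV.
Stage 2: -7.8 dBV ≤ 12 dBV, so stage 2 doesn't engage; output -7.8 dBV.
Stage 3: 0.2 dB above -8 dBV, reduced 10:1 to 0.02 dB above → -7.98 dBV.

-7.98 dBV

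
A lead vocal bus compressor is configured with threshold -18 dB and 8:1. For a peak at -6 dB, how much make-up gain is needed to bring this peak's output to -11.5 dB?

The peak compresses to -18 + 12/8 = -16.5 dB.
To reach -11.5 dB requires -11.5 − (-16.5) = 5 dB of make-up.

5 dB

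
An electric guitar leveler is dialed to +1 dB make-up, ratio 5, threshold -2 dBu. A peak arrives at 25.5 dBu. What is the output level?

4.5 dBu

Overshoot: 25.5 − (-2) = 27.5 dB.
The 27.5 dB excess becomes 5.5 dB after 5:1 reduction.
That puts the output at 3.5 dBu; make-up adds 1 dB, giving 4.5 dBu.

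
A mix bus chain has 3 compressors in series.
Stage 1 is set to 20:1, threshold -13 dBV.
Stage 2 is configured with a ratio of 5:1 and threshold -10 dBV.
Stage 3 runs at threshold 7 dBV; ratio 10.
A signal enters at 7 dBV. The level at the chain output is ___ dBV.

-12 dBV

Stage 1: overshoot 20 dB → 20/20 = 1 dB → -12 dBV.
Stage 2: -12 dBV is at or below the -10 dBV threshold — no compression; output -12 dBV.
Stage 3: -12 dBV ≤ 7 dBV, so stage 3 doesn't engage; output -12 dBV.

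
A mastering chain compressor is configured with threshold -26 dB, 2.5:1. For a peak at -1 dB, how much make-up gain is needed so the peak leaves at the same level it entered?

15 dB

Without make-up, output = threshold + overshoot/2.5 = -26 + 10 = -16 dB.
Gap to target: 15 dB.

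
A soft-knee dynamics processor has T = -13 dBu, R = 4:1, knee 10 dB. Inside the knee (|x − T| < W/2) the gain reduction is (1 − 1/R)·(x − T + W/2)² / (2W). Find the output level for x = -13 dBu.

-13.9375 dBu

x − T + W/2 = -13 − (-13) + 5 = 5.
GR = (1 − 1/4) × 5² / 20 = 0.75 × 25 / 20 = 0.9375 dB.
Output = -13 − 0.9375 = -13.9375 dBu.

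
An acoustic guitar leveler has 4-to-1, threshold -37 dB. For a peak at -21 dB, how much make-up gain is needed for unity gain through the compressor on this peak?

Overshoot 16 dB → 16/4 = 4 dB after compression, so the compressed level is -37 + 4 = -33 dB.
Make-up = target − compressed = -21 − (-33) = 12 dB.

12 dB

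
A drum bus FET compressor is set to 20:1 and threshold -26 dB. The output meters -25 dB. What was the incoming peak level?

-6 dB

Post-compression overshoot = -25 − (-26) = 1 dB.
Before 20:1 compression the overshoot was 1 × 20 = 20 dB, so input = -26 + 20 = -6 dB.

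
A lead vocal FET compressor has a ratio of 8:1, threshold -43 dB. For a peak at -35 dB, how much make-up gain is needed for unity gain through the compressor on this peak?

7 dB

Overshoot 8 dB → 8/8 = 1 dB after compression, so the compressed level is -43 + 1 = -42 dB.
Make-up = target − compressed = -35 − (-42) = 7 dB.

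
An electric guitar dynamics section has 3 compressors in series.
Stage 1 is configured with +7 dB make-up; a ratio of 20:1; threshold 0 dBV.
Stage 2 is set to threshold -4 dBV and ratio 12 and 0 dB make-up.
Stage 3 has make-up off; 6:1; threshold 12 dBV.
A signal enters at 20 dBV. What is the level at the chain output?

-3 dBV

Stage 1: 20 dBV is 20 dB over 0 dBV; at 20:1 that becomes 1 dB over, giving 1 dBV; +7 dB make-up → 8 dBV.
Stage 2: 8 dBV is 12 dB over -4 dBV; at 12:1 that becomes 1 dB over, giving -3 dBV.
Stage 3: below threshold (-3 ≤ 12); passes unchanged; output -3 dBV.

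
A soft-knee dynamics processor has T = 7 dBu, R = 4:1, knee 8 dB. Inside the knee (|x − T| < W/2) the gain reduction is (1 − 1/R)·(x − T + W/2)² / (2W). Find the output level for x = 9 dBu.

x − T + W/2 = 9 − 7 + 4 = 6.
GR = (1 − 1/4) × 6² / 16 = 0.75 × 36 / 16 = 1.6875 dB.
Output = 9 − 1.6875 = 7.3125 dBu.

7.3125 dBu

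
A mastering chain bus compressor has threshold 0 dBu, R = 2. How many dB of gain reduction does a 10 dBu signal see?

5 dB

Overshoot = 10 − 0 = 10 dB.
A 2:1 ratio leaves 5 dB of that excess.
GR = overshoot in − overshoot out = 10 − 5 = 5 dB.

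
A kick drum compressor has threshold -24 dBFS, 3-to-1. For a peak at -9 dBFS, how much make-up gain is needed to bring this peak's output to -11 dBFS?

8 dB

The peak compresses to -24 + 15/3 = -19 dBFS.
To reach -11 dBFS requires -11 − (-19) = 8 dB of make-up.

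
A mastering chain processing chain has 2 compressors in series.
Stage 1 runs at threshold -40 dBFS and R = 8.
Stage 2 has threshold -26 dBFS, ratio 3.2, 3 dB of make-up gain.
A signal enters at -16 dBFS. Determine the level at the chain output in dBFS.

-34 dBFS

Stage 1: 24 dB above -40 dBFS, reduced 8:1 to 3 dB above → -37 dBFS.
Stage 2: -37 dBFS is at or below the -26 dBFS threshold — no compression; make-up brings it to -34 dBFS.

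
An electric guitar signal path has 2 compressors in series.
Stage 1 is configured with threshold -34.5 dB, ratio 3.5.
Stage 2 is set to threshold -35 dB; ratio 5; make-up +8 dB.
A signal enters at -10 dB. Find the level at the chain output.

Stage 1: overshoot 24.5 dB → 24.5/3.5 = 7 dB → -27.5 dB.
Stage 2: -27.5 dB is 7.5 dB over -35 dB; at 5:1 that becomes 1.5 dB over, giving -33.5 dB; +8 dB make-up → -25.5 dB.

-25.5 dB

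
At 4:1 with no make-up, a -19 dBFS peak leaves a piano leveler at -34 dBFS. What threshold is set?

-39 dBFS

Gain reduction = -19 − (-34) = 15 dB; output overshoot = GR / (R − 1) = 15 / 3 = 5 dB.
Threshold = output − output overshoot = -34 − 5 = -39 dBFS.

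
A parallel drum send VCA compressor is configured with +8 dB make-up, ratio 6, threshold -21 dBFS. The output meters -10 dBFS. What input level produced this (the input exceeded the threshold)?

Before make-up, the level was -10 − 8 = -18 dBFS.
That's 3 dB above the -21 dBFS threshold.
Before 6:1 compression the overshoot was 3 × 6 = 18 dB, so input = -21 + 18 = -3 dBFS.

-3 dBFS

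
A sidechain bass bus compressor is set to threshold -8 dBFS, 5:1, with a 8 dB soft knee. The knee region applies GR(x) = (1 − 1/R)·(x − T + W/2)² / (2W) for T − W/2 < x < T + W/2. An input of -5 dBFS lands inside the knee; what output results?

-7.45 dBFS

x − T + W/2 = -5 − (-8) + 4 = 7.
GR = (1 − 1/5) × 7² / 16 = 0.8 × 49 / 16 = 2.45 dB.
Output = -5 − 2.45 = -7.45 dBFS.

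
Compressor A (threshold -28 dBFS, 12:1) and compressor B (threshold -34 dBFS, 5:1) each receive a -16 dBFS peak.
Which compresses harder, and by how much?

A: overshoot 12 dB → output overshoot 1 dB → GR 11 dB.
B: overshoot 18 dB → output overshoot 3.6 dB → GR 14.4 dB.
B reduces 3.4 dB more.

B, by 3.4 dB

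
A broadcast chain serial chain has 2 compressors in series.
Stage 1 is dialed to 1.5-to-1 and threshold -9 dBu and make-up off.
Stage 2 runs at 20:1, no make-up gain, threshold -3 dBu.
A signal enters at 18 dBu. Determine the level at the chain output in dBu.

Stage 1: 27 dB above -9 dBu, reduced 1.5:1 to 18 dB above → 9 dBu.
Stage 2: 9 dBu is 12 dB over -3 dBu; at 20:1 that becomes 0.6 dB over, giving -2.4 dBu.

-2.4 dBu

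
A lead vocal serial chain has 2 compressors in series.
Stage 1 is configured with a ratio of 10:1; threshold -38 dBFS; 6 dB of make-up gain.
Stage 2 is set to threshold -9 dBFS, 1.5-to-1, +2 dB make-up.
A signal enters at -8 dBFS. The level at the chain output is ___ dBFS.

Stage 1: -8 dBFS is 30 dB over -38 dBFS; at 10:1 that becomes 3 dB over, giving -35 dBFS; +6 dB make-up → -29 dBFS.
Stage 2: below threshold (-29 ≤ -9); passes unchanged; make-up brings it to -27 dBFS.

-27 dBFS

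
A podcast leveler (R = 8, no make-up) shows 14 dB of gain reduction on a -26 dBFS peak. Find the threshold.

Gain reduction = -26 − (-40) = 14 dB; output overshoot = GR / (R − 1) = 14 / 7 = 2 dB.
Threshold = output − output overshoot = -40 − 2 = -42 dBFS.

-42 dBFS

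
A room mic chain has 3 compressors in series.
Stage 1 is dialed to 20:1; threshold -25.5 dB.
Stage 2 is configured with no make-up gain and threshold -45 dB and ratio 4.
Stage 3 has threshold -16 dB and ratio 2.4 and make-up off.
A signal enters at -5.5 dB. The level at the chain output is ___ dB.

-39.875 dB

Stage 1: 20 dB above -25.5 dB, reduced 20:1 to 1 dB above → -24.5 dB.
Stage 2: overshoot 20.5 dB → 20.5/4 = 5.125 dB → -39.875 dB.
Stage 3: below threshold (-39.875 ≤ -16); passes unchanged; output -39.875 dB.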